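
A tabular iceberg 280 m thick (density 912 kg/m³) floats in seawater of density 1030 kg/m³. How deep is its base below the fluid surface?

Draft d = t ρ_obj/ρ_fluid = 280 m × 912/1030 = 248 m.

248 m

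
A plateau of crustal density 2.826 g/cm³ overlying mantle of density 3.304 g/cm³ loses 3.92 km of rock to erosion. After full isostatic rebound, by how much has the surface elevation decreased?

0.567 km

Rebound u = e ρ_c/ρ_m = 3.92 km × 2.826/3.304 = 3.353 km.
Net surface drop = e − u = 3.92 km − 3.353 km = e (ρ_m − ρ_c)/ρ_m = 0.567 km.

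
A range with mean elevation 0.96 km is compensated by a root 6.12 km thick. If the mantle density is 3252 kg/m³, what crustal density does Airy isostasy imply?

2810 kg/m³

ρ_c h = (ρ_m − ρ_c) r → ρ_c (h + r) = ρ_m r → ρ_c = ρ_m r / (h + r).
ρ_c = 3252 × 6.12 km / (0.96 km + 6.12 km) = 2810 kg/m³.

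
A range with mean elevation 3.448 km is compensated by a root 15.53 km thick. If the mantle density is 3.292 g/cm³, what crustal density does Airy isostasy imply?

2.69 g/cm³

ρ_c h = (ρ_m − ρ_c) r → ρ_c (h + r) = ρ_m r → ρ_c = ρ_m r / (h + r).
ρ_c = 3.292 × 15.53 km / (3.448 km + 15.53 km) = 2.69 g/cm³.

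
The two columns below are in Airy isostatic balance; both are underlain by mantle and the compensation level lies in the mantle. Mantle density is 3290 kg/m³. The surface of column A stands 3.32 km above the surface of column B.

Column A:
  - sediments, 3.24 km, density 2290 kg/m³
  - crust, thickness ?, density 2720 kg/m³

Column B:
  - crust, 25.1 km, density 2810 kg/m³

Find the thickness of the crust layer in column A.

34.6 km

Take the compensation level at the base of the deeper column (depth z_c below the surface of column A) and equate Σ ρ_i t_i down to z_c; mantle fills any gap and the z_c terms cancel.
Column A: 3.24×2290 + x×2720 + (z_c − 3.24 − x)×3290
Column B: 3.32×0 + 25.1×2810 + (z_c − 3.32 − 25.1)×3290
The z_c×3290 term appears on both sides and cancels. Collect the known terms of each column as K = Σ(ρt)_known − 3290 × (depth of known layers): K_A = 7419.6 − 3290×3.24 = −3240; K_B = 70531 − 3290×(3.32 + 25.1) = −22970.8.
Balance: K_A − x×(3290 − 2720) = K_B, so x = (K_A − K_B)/(3290 − 2720) = 19730.8/570 = 34.6 km.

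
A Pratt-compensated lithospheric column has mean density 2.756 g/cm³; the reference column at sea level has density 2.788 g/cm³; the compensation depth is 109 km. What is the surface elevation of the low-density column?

1.27 km

ρ_ref D = ρ (D + h) → h = D (ρ_ref − ρ)/ρ.
h = 109 km × (2.788 − 2.756)/2.756 = 1.27 km.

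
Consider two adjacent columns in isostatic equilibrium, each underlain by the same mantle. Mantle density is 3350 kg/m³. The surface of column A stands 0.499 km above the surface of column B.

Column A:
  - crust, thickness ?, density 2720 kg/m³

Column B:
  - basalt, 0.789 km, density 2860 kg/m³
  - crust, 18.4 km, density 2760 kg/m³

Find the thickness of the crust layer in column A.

Take the compensation level at the base of the deeper column (depth z_c below the surface of column A) and equate Σ ρ_i t_i down to z_c; mantle fills any gap and the z_c terms cancel.
Column A: x×2720 + (z_c − 0 − x)×3350
Column B: 0.499×0 + 0.789×2860 + 18.4×2760 + (z_c − 0.499 − 19.189)×3350
The z_c×3350 term appears on both sides and cancels. Collect the known terms of each column as K = Σ(ρt)_known − 3350 × (depth of known layers): K_A = 0 − 3350×0 = 0; K_B = 53040.54 − 3350×(0.499 + 19.189) = −12914.26.
Balance: K_A − x×(3350 − 2720) = K_B, so x = (K_A − K_B)/(3350 − 2720) = 12914.3/630 = 20.5 km.

20.5 km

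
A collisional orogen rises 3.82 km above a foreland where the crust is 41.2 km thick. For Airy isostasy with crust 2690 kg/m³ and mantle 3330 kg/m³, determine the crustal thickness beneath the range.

61.1 km

Root depth r = h ρ_c / (ρ_m − ρ_c) = 3.82 km × 2690 / 640 = 16.06 km.
Total thickness = T + h + r = 41.2 km + 3.82 km + 16.06 km = 61.1 km.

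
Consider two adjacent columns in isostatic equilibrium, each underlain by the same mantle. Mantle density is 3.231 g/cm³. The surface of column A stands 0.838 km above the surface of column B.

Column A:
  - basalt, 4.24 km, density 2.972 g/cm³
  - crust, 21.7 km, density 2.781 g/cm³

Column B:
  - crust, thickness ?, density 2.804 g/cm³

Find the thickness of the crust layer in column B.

Take the compensation level at the base of the deeper column (depth z_c below the surface of column A) and equate Σ ρ_i t_i down to z_c; mantle fills any gap and the z_c terms cancel.
Column A: 4.24×2.972 + 21.7×2.781 + (z_c − 25.94)×3.231
Column B: 0.838×0 + x×2.804 + (z_c − 0.838 − 0 − x)×3.231
The z_c×3.231 term appears on both sides and cancels. Collect the known terms of each column as K = Σ(ρt)_known − 3.231 × (depth of known layers): K_A = 72.94898 − 3.231×25.94 = −10.86316; K_B = 0 − 3.231×(0.838 + 0) = −2.707578.
Balance: K_A = K_B − x×(3.231 − 2.804), so x = (K_B − K_A)/(3.231 − 2.804) = 8.15558/0.427 = 19.1 km.

19.1 km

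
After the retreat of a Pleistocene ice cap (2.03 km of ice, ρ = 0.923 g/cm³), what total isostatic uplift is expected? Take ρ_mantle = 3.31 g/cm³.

Removing the load lets mantle flow back in; uplift u satisfies ρ_ice t = ρ_m u.
u = t ρ_ice/ρ_m = 2.03 km × 0.923/3.31 = 0.566 km.

0.566 km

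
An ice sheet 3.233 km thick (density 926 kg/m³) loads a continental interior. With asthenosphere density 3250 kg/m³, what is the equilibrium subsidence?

Balancing pressure at the compensation depth: the ice load ρ_ice t is balanced by mantle displaced below, ρ_m s.
s = t ρ_ice / ρ_m = 3.233 km × 926/3250 = 0.921 km.

0.921 km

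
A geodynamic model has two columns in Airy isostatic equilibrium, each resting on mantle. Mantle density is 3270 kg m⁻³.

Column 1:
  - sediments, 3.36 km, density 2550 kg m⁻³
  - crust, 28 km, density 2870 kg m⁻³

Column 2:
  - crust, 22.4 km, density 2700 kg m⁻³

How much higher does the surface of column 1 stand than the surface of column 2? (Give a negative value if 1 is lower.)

For any compensation level in the mantle, the mantle terms cancel and isostasy reduces to e = (Σt_1 − Σt_2) − (Σ(ρt)_1 − Σ(ρt)_2) / ρ_m.
Σt_1 = 31.36 km; Σt_2 = 22.4 km; Σ(ρt)_1 = 88928; Σ(ρt)_2 = 60480 (in km·kg m⁻³).
e = (31.36 − 22.4) − (88928 − 60480) / 3270 = 0.26 km.

0.26 km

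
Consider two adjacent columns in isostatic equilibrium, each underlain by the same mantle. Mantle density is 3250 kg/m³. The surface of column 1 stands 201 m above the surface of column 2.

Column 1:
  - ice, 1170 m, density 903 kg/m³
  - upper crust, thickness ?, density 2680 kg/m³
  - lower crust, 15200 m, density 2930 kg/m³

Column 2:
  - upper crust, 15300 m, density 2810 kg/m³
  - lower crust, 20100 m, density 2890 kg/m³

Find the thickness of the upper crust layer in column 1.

Take the compensation level at the base of the deeper column (depth z_c below the surface of column 1) and equate Σ ρ_i t_i down to z_c; mantle fills any gap and the z_c terms cancel.
Column 1: 1170×903 + x×2680 + 15200×2930 + (z_c − 16370 − x)×3250
Column 2: 201×0 + 15300×2810 + 20100×2890 + (z_c − 201 − 35400)×3250
The z_c×3250 term appears on both sides and cancels. Collect the known terms of each column as K = Σ(ρt)_known − 3250 × (depth of known layers): K_1 = 45592510 − 3250×16370 = −7609990; K_2 = 101082000 − 3250×(201 + 35400) = −14621250.
Balance: K_1 − x×(3250 − 2680) = K_2, so x = (K_1 − K_2)/(3250 − 2680) = 7011260/570 = 12300 m.

12300 m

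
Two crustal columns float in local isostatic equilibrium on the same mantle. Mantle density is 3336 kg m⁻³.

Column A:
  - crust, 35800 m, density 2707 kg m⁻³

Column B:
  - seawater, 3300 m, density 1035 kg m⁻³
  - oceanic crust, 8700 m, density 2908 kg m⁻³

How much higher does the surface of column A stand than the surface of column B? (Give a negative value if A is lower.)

For any compensation level in the mantle, the mantle terms cancel and isostasy reduces to e = (Σt_A − Σt_B) − (Σ(ρt)_A − Σ(ρt)_B) / ρ_m.
Σt_A = 35800 m; Σt_B = 12000 m; Σ(ρt)_A = 96910600; Σ(ρt)_B = 28715100 (in m·kg m⁻³).
e = (35800 − 12000) − (96910600 − 28715100) / 3336 = 3360 m.

3360 m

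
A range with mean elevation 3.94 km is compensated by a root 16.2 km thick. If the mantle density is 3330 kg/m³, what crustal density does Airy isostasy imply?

2680 kg/m³

ρ_c h = (ρ_m − ρ_c) r → ρ_c (h + r) = ρ_m r → ρ_c = ρ_m r / (h + r).
ρ_c = 3330 × 16.2 km / (3.94 km + 16.2 km) = 2680 kg/m³.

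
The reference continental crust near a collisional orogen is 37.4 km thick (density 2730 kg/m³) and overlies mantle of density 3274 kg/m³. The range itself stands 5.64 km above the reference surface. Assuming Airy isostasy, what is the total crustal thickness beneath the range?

Root depth r = h ρ_c / (ρ_m − ρ_c) = 5.64 km × 2730 / 544 = 28.3 km.
Total thickness = T + h + r = 37.4 km + 5.64 km + 28.3 km = 71.3 km.

71.3 km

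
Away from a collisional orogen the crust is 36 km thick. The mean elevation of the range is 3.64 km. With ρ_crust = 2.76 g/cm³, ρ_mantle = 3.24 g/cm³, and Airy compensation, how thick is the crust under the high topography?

Root depth r = h ρ_c / (ρ_m − ρ_c) = 3.64 km × 2.76 / 0.48 = 20.93 km.
Total thickness = T + h + r = 36 km + 3.64 km + 20.93 km = 60.6 km.

60.6 km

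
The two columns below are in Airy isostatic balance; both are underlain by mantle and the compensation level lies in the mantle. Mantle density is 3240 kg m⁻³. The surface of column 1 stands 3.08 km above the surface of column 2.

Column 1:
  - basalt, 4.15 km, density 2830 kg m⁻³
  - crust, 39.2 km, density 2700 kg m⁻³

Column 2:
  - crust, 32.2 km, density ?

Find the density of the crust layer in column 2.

Take the compensation level at the base of the deeper column (depth z_c below the surface of column 1) and equate Σ ρ_i t_i down to z_c; mantle fills any gap and the z_c terms cancel.
Column 1: 4.15×2830 + 39.2×2700 + (z_c − 43.35)×3240
Column 2: 3.08×0 + 32.2×ρ + (z_c − 3.08 − 32.2)×3240
The z_c×3240 term appears on both sides and cancels. Collect the known terms of each column as K = Σ(ρt)_known − 3240 × (depth of known layers): K_1 = 117584.5 − 3240×43.35 = −22869.5; K_2 = 0 − 3240×(3.08 + 32.2) = −114307.2.
Balance: K_1 = K_2 + 32.2×ρ, so ρ = (K_1 − K_2)/32.2 = 91437.7/32.2 = 2840 kg m⁻³.

2840 kg m⁻³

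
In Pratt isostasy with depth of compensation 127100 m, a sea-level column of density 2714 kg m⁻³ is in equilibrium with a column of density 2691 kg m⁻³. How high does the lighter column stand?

1090 m

ρ_ref D = ρ (D + h) → h = D (ρ_ref − ρ)/ρ.
h = 127100 m × (2714 − 2691)/2691 = 1090 m.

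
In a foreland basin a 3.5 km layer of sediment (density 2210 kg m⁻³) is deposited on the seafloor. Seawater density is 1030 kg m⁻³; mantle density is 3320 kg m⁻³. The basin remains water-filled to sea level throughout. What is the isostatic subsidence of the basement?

Submarine loading: the sediment displaces seawater, and the subsidence is in turn flooded, so s (ρ_m − ρ_w) = t (ρ_sed − ρ_w).
s = 3.5 km × (2210 − 1030) / (3320 − 1030) = 1.8 km.

1.8 km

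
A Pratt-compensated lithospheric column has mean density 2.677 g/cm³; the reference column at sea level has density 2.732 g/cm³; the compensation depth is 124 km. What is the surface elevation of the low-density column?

ρ_ref D = ρ (D + h) → h = D (ρ_ref − ρ)/ρ.
h = 124 km × (2.732 − 2.677)/2.677 = 2.55 km.

2.55 km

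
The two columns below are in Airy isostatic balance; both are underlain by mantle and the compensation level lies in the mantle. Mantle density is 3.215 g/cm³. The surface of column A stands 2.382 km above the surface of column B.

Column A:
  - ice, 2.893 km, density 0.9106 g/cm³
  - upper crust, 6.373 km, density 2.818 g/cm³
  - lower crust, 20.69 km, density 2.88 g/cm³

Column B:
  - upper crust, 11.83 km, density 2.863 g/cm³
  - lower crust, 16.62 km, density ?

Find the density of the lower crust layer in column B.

Take the compensation level at the base of the deeper column (depth z_c below the surface of column A) and equate Σ ρ_i t_i down to z_c; mantle fills any gap and the z_c terms cancel.
Column A: 2.893×0.9106 + 6.373×2.818 + 20.69×2.88 + (z_c − 29.956)×3.215
Column B: 2.382×0 + 11.83×2.863 + 16.62×ρ + (z_c − 2.382 − 28.45)×3.215
The z_c×3.215 term appears on both sides and cancels. Collect the known terms of each column as K = Σ(ρt)_known − 3.215 × (depth of known layers): K_A = 80.1806798 − 3.215×29.956 = −16.1278602; K_B = 33.86929 − 3.215×(2.382 + 28.45) = −65.25559.
Balance: K_A = K_B + 16.62×ρ, so ρ = (K_A − K_B)/16.62 = 49.1277/16.62 = 2.96 g/cm³.

2.96 g/cm³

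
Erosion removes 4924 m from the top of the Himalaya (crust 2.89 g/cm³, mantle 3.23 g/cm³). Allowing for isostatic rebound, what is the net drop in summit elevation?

518 m

Rebound u = e ρ_c/ρ_m = 4924 m × 2.89/3.23 = 4406 m.
Net surface drop = e − u = 4924 m − 4406 m = e (ρ_m − ρ_c)/ρ_m = 518 m.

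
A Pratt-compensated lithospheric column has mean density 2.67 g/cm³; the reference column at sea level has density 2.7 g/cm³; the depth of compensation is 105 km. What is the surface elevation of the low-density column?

1.18 km

ρ_ref D = ρ (D + h) → h = D (ρ_ref − ρ)/ρ.
h = 105 km × (2.7 − 2.67)/2.67 = 1.18 km.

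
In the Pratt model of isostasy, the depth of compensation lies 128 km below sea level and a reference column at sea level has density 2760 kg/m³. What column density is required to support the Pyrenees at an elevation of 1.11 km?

2740 kg/m³

Pratt balance: ρ_ref D = ρ (D + h).
ρ = ρ_ref D/(D + h) = 2760 × 128 km/(128 km + 1.11 km) = 2740 kg/m³.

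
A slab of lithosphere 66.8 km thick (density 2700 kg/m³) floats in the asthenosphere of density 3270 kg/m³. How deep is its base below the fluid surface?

Draft d = t ρ_obj/ρ_fluid = 66.8 km × 2700/3270 = 55.2 km.

55.2 km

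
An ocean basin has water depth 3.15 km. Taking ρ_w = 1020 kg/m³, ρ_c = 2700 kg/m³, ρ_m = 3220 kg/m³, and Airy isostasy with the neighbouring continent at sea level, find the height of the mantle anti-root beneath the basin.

Equating mass per unit area of the two columns: replacing crust with seawater at the top is compensated by replacing crust with mantle at the base: d (ρ_c − ρ_w) = a (ρ_m − ρ_c).
a = d (ρ_c − ρ_w)/(ρ_m − ρ_c) = 3.15 km × 1680/520 = 10.2 km.

10.2 km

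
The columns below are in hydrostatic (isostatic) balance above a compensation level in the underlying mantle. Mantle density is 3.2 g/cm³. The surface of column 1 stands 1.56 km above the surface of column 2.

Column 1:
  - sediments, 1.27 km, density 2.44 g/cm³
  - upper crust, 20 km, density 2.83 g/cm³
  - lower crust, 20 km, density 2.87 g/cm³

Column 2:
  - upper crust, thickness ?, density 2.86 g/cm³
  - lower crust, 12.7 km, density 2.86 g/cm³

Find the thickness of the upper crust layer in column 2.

16.6 km

Take the compensation level at the base of the deeper column (depth z_c below the surface of column 1) and equate Σ ρ_i t_i down to z_c; mantle fills any gap and the z_c terms cancel.
Column 1: 1.27×2.44 + 20×2.83 + 20×2.87 + (z_c − 41.27)×3.2
Column 2: 1.56×0 + x×2.86 + 12.7×2.86 + (z_c − 1.56 − 12.7 − x)×3.2
The z_c×3.2 term appears on both sides and cancels. Collect the known terms of each column as K = Σ(ρt)_known − 3.2 × (depth of known layers): K_1 = 117.0988 − 3.2×41.27 = −14.9652; K_2 = 36.322 − 3.2×(1.56 + 12.7) = −9.31.
Balance: K_1 = K_2 − x×(3.2 − 2.86), so x = (K_2 − K_1)/(3.2 − 2.86) = 5.6552/0.34 = 16.6 km.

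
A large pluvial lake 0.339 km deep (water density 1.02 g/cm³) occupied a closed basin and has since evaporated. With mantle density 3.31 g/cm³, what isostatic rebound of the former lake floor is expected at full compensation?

0.104 km

u = d ρ_w/ρ_m = 0.339 km × 1.02/3.31 = 0.104 km.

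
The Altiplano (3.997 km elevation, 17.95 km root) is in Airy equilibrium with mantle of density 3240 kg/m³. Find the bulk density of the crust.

2650 kg/m³

ρ_c h = (ρ_m − ρ_c) r → ρ_c (h + r) = ρ_m r → ρ_c = ρ_m r / (h + r).
ρ_c = 3240 × 17.95 km / (3.997 km + 17.95 km) = 2650 kg/m³.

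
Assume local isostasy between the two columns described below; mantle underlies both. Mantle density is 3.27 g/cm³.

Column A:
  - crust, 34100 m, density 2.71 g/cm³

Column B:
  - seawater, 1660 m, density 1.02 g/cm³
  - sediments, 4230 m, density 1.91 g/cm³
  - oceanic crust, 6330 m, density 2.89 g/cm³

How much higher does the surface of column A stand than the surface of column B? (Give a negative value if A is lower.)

2200 m

For any compensation level in the mantle, the mantle terms cancel and isostasy reduces to e = (Σt_A − Σt_B) − (Σ(ρt)_A − Σ(ρt)_B) / ρ_m.
Σt_A = 34100 m; Σt_B = 12220 m; Σ(ρt)_A = 92411; Σ(ρt)_B = 28066.2 (in m·g/cm³).
e = (34100 − 12220) − (92411 − 28066.2) / 3.27 = 2200 m.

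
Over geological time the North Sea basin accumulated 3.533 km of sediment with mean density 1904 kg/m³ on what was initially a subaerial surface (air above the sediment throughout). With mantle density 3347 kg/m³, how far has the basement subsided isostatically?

2.01 km

Subaerial load: s = t ρ_sed / ρ_m = 3.533 km × 1904/3347 = 2.01 km.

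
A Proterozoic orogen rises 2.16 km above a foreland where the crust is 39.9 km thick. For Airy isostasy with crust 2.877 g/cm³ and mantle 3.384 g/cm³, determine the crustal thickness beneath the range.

54.3 km

Root depth r = h ρ_c / (ρ_m − ρ_c) = 2.16 km × 2.877 / 0.507 = 12.26 km.
Total thickness = T + h + r = 39.9 km + 2.16 km + 12.26 km = 54.3 km.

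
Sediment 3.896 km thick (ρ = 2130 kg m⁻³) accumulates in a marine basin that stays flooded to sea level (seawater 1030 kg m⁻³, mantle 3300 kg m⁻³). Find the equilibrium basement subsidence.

1.89 km

Submarine loading: the sediment displaces seawater, and the subsidence is in turn flooded, so s (ρ_m − ρ_w) = t (ρ_sed − ρ_w).
s = 3.896 km × (2130 − 1030) / (3300 − 1030) = 1.89 km.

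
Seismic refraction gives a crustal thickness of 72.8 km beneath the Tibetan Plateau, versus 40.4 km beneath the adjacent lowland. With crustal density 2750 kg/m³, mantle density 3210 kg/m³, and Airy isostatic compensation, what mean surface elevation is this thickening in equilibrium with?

Excess crust Δ = 72.8 km − 40.4 km = 32.4 km, split between elevation h and root r with h + r = Δ.
Airy balance ρ_c h = (ρ_m − ρ_c) r gives r = h ρ_c/(ρ_m − ρ_c), so h (1 + ρ_c/(ρ_m − ρ_c)) = Δ, i.e. h = Δ (ρ_m − ρ_c)/ρ_m.
h = 32.4 km × 460/3210 = 4.64 km.

4.64 km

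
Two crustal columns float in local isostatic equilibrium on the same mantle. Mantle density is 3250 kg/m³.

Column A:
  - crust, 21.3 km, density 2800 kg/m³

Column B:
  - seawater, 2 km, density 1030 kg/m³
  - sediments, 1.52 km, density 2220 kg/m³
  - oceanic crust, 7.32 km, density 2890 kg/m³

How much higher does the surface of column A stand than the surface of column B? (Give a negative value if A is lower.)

For any compensation level in the mantle, the mantle terms cancel and isostasy reduces to e = (Σt_A − Σt_B) − (Σ(ρt)_A − Σ(ρt)_B) / ρ_m.
Σt_A = 21.3 km; Σt_B = 10.84 km; Σ(ρt)_A = 59640; Σ(ρt)_B = 26589.2 (in km·kg/m³).
e = (21.3 − 10.84) − (59640 − 26589.2) / 3250 = 0.291 km.

0.291 km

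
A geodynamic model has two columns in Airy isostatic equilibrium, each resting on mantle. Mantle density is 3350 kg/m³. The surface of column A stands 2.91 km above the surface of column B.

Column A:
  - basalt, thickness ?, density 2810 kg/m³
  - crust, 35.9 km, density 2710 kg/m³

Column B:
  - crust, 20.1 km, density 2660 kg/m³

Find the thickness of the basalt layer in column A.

Take the compensation level at the base of the deeper column (depth z_c below the surface of column A) and equate Σ ρ_i t_i down to z_c; mantle fills any gap and the z_c terms cancel.
Column A: x×2810 + 35.9×2710 + (z_c − 35.9 − x)×3350
Column B: 2.91×0 + 20.1×2660 + (z_c − 2.91 − 20.1)×3350
The z_c×3350 term appears on both sides and cancels. Collect the known terms of each column as K = Σ(ρt)_known − 3350 × (depth of known layers): K_A = 97289 − 3350×35.9 = −22976; K_B = 53466 − 3350×(2.91 + 20.1) = −23617.5.
Balance: K_A − x×(3350 − 2810) = K_B, so x = (K_A − K_B)/(3350 − 2810) = 641.5/540 = 1.19 km.

1.19 km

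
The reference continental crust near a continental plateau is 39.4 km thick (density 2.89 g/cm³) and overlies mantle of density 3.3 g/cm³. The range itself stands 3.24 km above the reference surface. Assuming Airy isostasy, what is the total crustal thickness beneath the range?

65.5 km

Root depth r = h ρ_c / (ρ_m − ρ_c) = 3.24 km × 2.89 / 0.41 = 22.84 km.
Total thickness = T + h + r = 39.4 km + 3.24 km + 22.84 km = 65.5 km.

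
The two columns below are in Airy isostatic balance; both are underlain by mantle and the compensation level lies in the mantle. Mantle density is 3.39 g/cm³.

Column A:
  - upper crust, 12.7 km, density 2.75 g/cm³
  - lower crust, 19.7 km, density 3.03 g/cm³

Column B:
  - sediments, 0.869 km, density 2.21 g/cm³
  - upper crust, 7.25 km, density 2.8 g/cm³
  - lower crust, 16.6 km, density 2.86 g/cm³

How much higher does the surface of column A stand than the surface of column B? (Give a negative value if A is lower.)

For any compensation level in the mantle, the mantle terms cancel and isostasy reduces to e = (Σt_A − Σt_B) − (Σ(ρt)_A − Σ(ρt)_B) / ρ_m.
Σt_A = 32.4 km; Σt_B = 24.719 km; Σ(ρt)_A = 94.616; Σ(ρt)_B = 69.69649 (in km·g/cm³).
e = (32.4 − 24.719) − (94.616 − 69.69649) / 3.39 = 0.33 km.

0.33 km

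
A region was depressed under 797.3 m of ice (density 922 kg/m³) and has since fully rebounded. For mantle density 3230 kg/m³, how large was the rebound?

228 m

Removing the load lets mantle flow back in; uplift u satisfies ρ_ice t = ρ_m u.
u = t ρ_ice/ρ_m = 797.3 m × 922/3230 = 228 m.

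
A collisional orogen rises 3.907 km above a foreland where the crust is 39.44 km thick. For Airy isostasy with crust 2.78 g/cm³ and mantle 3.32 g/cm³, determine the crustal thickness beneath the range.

63.5 km

Root depth r = h ρ_c / (ρ_m − ρ_c) = 3.907 km × 2.78 / 0.54 = 20.11 km.
Total thickness = T + h + r = 39.44 km + 3.907 km + 20.11 km = 63.5 km.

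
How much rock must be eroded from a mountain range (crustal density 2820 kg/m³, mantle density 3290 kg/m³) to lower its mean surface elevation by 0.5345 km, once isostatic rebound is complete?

Net drop Δ = e − u = e − e ρ_c/ρ_m = e (ρ_m − ρ_c)/ρ_m.
e = Δ ρ_m/(ρ_m − ρ_c) = 0.5345 km × 3290/470 = 3.74 km.

3.74 km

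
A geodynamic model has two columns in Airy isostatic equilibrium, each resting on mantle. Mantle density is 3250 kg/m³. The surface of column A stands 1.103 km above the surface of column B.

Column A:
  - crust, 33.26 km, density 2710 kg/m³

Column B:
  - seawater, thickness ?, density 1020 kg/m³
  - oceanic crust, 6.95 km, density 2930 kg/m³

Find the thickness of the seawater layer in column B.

5.45 km

Take the compensation level at the base of the deeper column (depth z_c below the surface of column A) and equate Σ ρ_i t_i down to z_c; mantle fills any gap and the z_c terms cancel.
Column A: 33.26×2710 + (z_c − 33.26)×3250
Column B: 1.103×0 + x×1020 + 6.95×2930 + (z_c − 1.103 − 6.95 − x)×3250
The z_c×3250 term appears on both sides and cancels. Collect the known terms of each column as K = Σ(ρt)_known − 3250 × (depth of known layers): K_A = 90134.6 − 3250×33.26 = −17960.4; K_B = 20363.5 − 3250×(1.103 + 6.95) = −5808.75.
Balance: K_A = K_B − x×(3250 − 1020), so x = (K_B − K_A)/(3250 − 1020) = 12151.6/2230 = 5.45 km.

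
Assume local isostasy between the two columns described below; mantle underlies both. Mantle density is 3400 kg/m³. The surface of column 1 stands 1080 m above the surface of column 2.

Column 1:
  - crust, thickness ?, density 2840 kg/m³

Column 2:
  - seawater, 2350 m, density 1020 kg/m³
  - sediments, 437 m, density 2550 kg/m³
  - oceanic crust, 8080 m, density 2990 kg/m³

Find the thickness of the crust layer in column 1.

Take the compensation level at the base of the deeper column (depth z_c below the surface of column 1) and equate Σ ρ_i t_i down to z_c; mantle fills any gap and the z_c terms cancel.
Column 1: x×2840 + (z_c − 0 − x)×3400
Column 2: 1080×0 + 2350×1020 + 437×2550 + 8080×2990 + (z_c − 1080 − 10867)×3400
The z_c×3400 term appears on both sides and cancels. Collect the known terms of each column as K = Σ(ρt)_known − 3400 × (depth of known layers): K_1 = 0 − 3400×0 = 0; K_2 = 27670550 − 3400×(1080 + 10867) = −12949250.
Balance: K_1 − x×(3400 − 2840) = K_2, so x = (K_1 − K_2)/(3400 − 2840) = 12949200/560 = 23100 m.

23100 m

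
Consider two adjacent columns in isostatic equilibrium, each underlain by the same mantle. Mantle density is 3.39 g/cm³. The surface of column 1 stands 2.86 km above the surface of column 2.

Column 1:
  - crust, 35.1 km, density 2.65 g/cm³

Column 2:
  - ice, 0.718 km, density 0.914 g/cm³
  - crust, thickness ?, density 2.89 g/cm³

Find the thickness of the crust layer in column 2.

29 km

Take the compensation level at the base of the deeper column (depth z_c below the surface of column 1) and equate Σ ρ_i t_i down to z_c; mantle fills any gap and the z_c terms cancel.
Column 1: 35.1×2.65 + (z_c − 35.1)×3.39
Column 2: 2.86×0 + 0.718×0.914 + x×2.89 + (z_c − 2.86 − 0.718 − x)×3.39
The z_c×3.39 term appears on both sides and cancels. Collect the known terms of each column as K = Σ(ρt)_known − 3.39 × (depth of known layers): K_1 = 93.015 − 3.39×35.1 = −25.974; K_2 = 0.656252 − 3.39×(2.86 + 0.718) = −11.473168.
Balance: K_1 = K_2 − x×(3.39 − 2.89), so x = (K_2 − K_1)/(3.39 − 2.89) = 14.5008/0.5 = 29 km.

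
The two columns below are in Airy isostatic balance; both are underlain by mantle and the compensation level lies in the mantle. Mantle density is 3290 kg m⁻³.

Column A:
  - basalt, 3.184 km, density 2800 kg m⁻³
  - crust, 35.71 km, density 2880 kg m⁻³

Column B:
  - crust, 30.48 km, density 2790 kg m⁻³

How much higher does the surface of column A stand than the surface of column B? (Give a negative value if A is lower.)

0.292 km

For any compensation level in the mantle, the mantle terms cancel and isostasy reduces to e = (Σt_A − Σt_B) − (Σ(ρt)_A − Σ(ρt)_B) / ρ_m.
Σt_A = 38.894 km; Σt_B = 30.48 km; Σ(ρt)_A = 111760; Σ(ρt)_B = 85039.2 (in km·kg m⁻³).
e = (38.894 − 30.48) − (111760 − 85039.2) / 3290 = 0.292 km.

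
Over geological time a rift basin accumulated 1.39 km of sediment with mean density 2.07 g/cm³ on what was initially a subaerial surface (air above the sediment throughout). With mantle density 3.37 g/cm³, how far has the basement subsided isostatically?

0.854 km

Subaerial load: s = t ρ_sed / ρ_m = 1.39 km × 2.07/3.37 = 0.854 km.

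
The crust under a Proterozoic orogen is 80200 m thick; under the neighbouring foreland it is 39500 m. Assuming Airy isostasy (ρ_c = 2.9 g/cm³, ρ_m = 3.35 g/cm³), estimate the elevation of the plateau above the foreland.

Excess crust Δ = 80200 m − 39500 m = 40700 m, split between elevation h and root r with h + r = Δ.
Airy balance ρ_c h = (ρ_m − ρ_c) r gives r = h ρ_c/(ρ_m − ρ_c), so h (1 + ρ_c/(ρ_m − ρ_c)) = Δ, i.e. h = Δ (ρ_m − ρ_c)/ρ_m.
h = 40700 m × 0.45/3.35 = 5470 m.

5470 m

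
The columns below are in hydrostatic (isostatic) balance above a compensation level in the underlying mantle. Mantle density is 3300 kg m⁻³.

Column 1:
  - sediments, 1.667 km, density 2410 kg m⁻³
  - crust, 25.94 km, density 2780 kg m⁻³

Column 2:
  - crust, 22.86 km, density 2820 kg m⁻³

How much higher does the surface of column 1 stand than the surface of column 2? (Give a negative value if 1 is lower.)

For any compensation level in the mantle, the mantle terms cancel and isostasy reduces to e = (Σt_1 − Σt_2) − (Σ(ρt)_1 − Σ(ρt)_2) / ρ_m.
Σt_1 = 27.607 km; Σt_2 = 22.86 km; Σ(ρt)_1 = 76130.67; Σ(ρt)_2 = 64465.2 (in km·kg m⁻³).
e = (27.607 − 22.86) − (76130.67 − 64465.2) / 3300 = 1.21 km.

1.21 km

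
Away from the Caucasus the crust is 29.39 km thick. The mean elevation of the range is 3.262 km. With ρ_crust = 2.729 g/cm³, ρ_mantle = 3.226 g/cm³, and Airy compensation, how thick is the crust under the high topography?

Root depth r = h ρ_c / (ρ_m − ρ_c) = 3.262 km × 2.729 / 0.497 = 17.91 km.
Total thickness = T + h + r = 29.39 km + 3.262 km + 17.91 km = 50.6 km.

50.6 km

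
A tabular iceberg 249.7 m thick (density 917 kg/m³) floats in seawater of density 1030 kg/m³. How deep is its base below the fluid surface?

222 m

Draft d = t ρ_obj/ρ_fluid = 249.7 m × 917/1030 = 222 m.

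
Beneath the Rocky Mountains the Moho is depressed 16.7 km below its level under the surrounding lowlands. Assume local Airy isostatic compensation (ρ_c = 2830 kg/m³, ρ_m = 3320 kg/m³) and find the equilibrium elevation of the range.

2.89 km

In Airy isostatic equilibrium: ρ_c h = (ρ_m − ρ_c) r.
h = r (ρ_m − ρ_c) / ρ_c = 16.7 km × (3320 − 2830) / 2830 = 2.89 km.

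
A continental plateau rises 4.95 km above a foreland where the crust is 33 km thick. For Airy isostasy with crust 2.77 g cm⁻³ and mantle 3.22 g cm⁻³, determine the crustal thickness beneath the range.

Root depth r = h ρ_c / (ρ_m − ρ_c) = 4.95 km × 2.77 / 0.45 = 30.47 km.
Total thickness = T + h + r = 33 km + 4.95 km + 30.47 km = 68.4 km.

68.4 km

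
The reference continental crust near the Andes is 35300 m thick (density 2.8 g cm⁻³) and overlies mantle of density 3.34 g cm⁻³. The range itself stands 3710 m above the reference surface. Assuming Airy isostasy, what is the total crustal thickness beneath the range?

Root depth r = h ρ_c / (ρ_m − ρ_c) = 3710 m × 2.8 / 0.54 = 19240 m.
Total thickness = T + h + r = 35300 m + 3710 m + 19240 m = 58200 m.

58200 m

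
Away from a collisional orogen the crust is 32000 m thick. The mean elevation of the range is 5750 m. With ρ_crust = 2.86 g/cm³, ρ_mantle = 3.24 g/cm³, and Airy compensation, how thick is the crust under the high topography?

81000 m

Root depth r = h ρ_c / (ρ_m − ρ_c) = 5750 m × 2.86 / 0.38 = 43280 m.
Total thickness = T + h + r = 32000 m + 5750 m + 43280 m = 81000 m.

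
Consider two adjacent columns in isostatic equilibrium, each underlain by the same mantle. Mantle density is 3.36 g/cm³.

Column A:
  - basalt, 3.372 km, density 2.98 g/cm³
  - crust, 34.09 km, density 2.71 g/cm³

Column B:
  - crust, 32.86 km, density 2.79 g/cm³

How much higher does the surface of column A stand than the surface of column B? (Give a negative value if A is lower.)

For any compensation level in the mantle, the mantle terms cancel and isostasy reduces to e = (Σt_A − Σt_B) − (Σ(ρt)_A − Σ(ρt)_B) / ρ_m.
Σt_A = 37.462 km; Σt_B = 32.86 km; Σ(ρt)_A = 102.43246; Σ(ρt)_B = 91.6794 (in km·g/cm³).
e = (37.462 − 32.86) − (102.43246 − 91.6794) / 3.36 = 1.4 km.

1.4 km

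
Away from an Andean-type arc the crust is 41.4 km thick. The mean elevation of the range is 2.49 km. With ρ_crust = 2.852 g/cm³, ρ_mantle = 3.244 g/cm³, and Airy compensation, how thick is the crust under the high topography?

62 km

Root depth r = h ρ_c / (ρ_m − ρ_c) = 2.49 km × 2.852 / 0.392 = 18.12 km.
Total thickness = T + h + r = 41.4 km + 2.49 km + 18.12 km = 62 km.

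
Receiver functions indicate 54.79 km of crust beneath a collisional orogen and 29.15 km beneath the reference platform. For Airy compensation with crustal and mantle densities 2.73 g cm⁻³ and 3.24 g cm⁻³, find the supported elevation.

Excess crust Δ = 54.79 km − 29.15 km = 25.64 km, split between elevation h and root r with h + r = Δ.
Airy balance ρ_c h = (ρ_m − ρ_c) r gives r = h ρ_c/(ρ_m − ρ_c), so h (1 + ρ_c/(ρ_m − ρ_c)) = Δ, i.e. h = Δ (ρ_m − ρ_c)/ρ_m.
h = 25.64 km × 0.51/3.24 = 4.04 km.

4.04 km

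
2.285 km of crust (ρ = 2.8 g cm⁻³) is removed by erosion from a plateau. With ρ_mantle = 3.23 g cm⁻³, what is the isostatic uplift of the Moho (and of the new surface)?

1.98 km

Unloading: uplift u = e ρ_c/ρ_m = 2.285 km × 2.8/3.23 = 1.98 km.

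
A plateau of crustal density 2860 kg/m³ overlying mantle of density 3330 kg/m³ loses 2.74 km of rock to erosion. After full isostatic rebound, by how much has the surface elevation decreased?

0.387 km

Rebound u = e ρ_c/ρ_m = 2.74 km × 2860/3330 = 2.353 km.
Net surface drop = e − u = 2.74 km − 2.353 km = e (ρ_m − ρ_c)/ρ_m = 0.387 km.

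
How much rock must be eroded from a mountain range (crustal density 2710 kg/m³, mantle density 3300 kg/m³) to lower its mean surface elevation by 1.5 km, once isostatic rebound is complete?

8.39 km

Net drop Δ = e − u = e − e ρ_c/ρ_m = e (ρ_m − ρ_c)/ρ_m.
e = Δ ρ_m/(ρ_m − ρ_c) = 1.5 km × 3300/590 = 8.39 km.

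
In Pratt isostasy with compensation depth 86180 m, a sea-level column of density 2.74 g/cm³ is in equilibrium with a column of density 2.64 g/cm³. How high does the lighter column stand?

ρ_ref D = ρ (D + h) → h = D (ρ_ref − ρ)/ρ.
h = 86180 m × (2.74 − 2.64)/2.64 = 3260 m.

3260 m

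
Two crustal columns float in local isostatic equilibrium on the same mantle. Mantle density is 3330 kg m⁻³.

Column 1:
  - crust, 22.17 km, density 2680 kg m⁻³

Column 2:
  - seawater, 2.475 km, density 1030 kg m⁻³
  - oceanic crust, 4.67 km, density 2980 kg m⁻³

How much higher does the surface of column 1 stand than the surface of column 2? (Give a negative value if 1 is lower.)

2.13 km

For any compensation level in the mantle, the mantle terms cancel and isostasy reduces to e = (Σt_1 − Σt_2) − (Σ(ρt)_1 − Σ(ρt)_2) / ρ_m.
Σt_1 = 22.17 km; Σt_2 = 7.145 km; Σ(ρt)_1 = 59415.6; Σ(ρt)_2 = 16465.85 (in km·kg m⁻³).
e = (22.17 − 7.145) − (59415.6 − 16465.85) / 3330 = 2.13 km.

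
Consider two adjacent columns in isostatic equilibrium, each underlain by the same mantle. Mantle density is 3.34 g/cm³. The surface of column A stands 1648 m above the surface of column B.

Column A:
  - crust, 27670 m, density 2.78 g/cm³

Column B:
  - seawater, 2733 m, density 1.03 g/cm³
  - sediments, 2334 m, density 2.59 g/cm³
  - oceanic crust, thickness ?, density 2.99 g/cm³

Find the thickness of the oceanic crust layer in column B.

5510 m

Take the compensation level at the base of the deeper column (depth z_c below the surface of column A) and equate Σ ρ_i t_i down to z_c; mantle fills any gap and the z_c terms cancel.
Column A: 27670×2.78 + (z_c − 27670)×3.34
Column B: 1648×0 + 2733×1.03 + 2334×2.59 + x×2.99 + (z_c − 1648 − 5067 − x)×3.34
The z_c×3.34 term appears on both sides and cancels. Collect the known terms of each column as K = Σ(ρt)_known − 3.34 × (depth of known layers): K_A = 76922.6 − 3.34×27670 = −15495.2; K_B = 8860.05 − 3.34×(1648 + 5067) = −13568.05.
Balance: K_A = K_B − x×(3.34 − 2.99), so x = (K_B − K_A)/(3.34 − 2.99) = 1927.15/0.35 = 5510 m.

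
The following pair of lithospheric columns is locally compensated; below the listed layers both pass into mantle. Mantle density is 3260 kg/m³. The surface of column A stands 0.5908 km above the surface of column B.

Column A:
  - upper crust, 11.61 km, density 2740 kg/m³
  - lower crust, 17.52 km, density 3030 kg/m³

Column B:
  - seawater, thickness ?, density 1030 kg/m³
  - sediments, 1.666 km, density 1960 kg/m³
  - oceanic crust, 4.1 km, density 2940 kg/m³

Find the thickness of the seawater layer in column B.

2.09 km

Take the compensation level at the base of the deeper column (depth z_c below the surface of column A) and equate Σ ρ_i t_i down to z_c; mantle fills any gap and the z_c terms cancel.
Column A: 11.61×2740 + 17.52×3030 + (z_c − 29.13)×3260
Column B: 0.5908×0 + x×1030 + 1.666×1960 + 4.1×2940 + (z_c − 0.5908 − 5.766 − x)×3260
The z_c×3260 term appears on both sides and cancels. Collect the known terms of each column as K = Σ(ρt)_known − 3260 × (depth of known layers): K_A = 84897 − 3260×29.13 = −10066.8; K_B = 15319.36 − 3260×(0.5908 + 5.766) = −5403.808.
Balance: K_A = K_B − x×(3260 − 1030), so x = (K_B − K_A)/(3260 − 1030) = 4662.99/2230 = 2.09 km.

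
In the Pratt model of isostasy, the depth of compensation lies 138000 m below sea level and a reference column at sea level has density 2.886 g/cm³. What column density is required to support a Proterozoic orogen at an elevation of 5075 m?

2.78 g/cm³

Pratt balance: ρ_ref D = ρ (D + h).
ρ = ρ_ref D/(D + h) = 2.886 × 138000 m/(138000 m + 5075 m) = 2.78 g/cm³.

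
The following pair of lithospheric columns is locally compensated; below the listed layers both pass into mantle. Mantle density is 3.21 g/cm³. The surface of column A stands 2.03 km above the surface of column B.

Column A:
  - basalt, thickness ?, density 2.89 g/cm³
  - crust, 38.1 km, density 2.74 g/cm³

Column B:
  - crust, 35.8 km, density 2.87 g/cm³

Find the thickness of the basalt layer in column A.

2.44 km

Take the compensation level at the base of the deeper column (depth z_c below the surface of column A) and equate Σ ρ_i t_i down to z_c; mantle fills any gap and the z_c terms cancel.
Column A: x×2.89 + 38.1×2.74 + (z_c − 38.1 − x)×3.21
Column B: 2.03×0 + 35.8×2.87 + (z_c − 2.03 − 35.8)×3.21
The z_c×3.21 term appears on both sides and cancels. Collect the known terms of each column as K = Σ(ρt)_known − 3.21 × (depth of known layers): K_A = 104.394 − 3.21×38.1 = −17.907; K_B = 102.746 − 3.21×(2.03 + 35.8) = −18.6883.
Balance: K_A − x×(3.21 − 2.89) = K_B, so x = (K_A − K_B)/(3.21 − 2.89) = 0.7813/0.32 = 2.44 km.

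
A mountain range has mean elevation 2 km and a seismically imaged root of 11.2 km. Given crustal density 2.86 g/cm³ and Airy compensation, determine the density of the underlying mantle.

3.37 g/cm³

Airy balance: ρ_c h = (ρ_m − ρ_c) r → ρ_m = ρ_c (1 + h/r).
ρ_m = 2.86 × (1 + 2 km/11.2 km) = 3.37 g/cm³.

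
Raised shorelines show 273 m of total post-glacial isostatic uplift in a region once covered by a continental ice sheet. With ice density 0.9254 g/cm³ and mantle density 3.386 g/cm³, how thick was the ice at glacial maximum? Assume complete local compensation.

u = t ρ_ice/ρ_m → t = u ρ_m/ρ_ice = 273 m × 3.386/0.9254 = 999 m.

999 m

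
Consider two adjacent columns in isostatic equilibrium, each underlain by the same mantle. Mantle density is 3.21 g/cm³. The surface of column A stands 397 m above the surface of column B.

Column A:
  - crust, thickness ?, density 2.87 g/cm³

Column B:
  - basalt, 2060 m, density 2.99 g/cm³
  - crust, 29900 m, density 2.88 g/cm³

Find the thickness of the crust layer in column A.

34100 m

Take the compensation level at the base of the deeper column (depth z_c below the surface of column A) and equate Σ ρ_i t_i down to z_c; mantle fills any gap and the z_c terms cancel.
Column A: x×2.87 + (z_c − 0 − x)×3.21
Column B: 397×0 + 2060×2.99 + 29900×2.88 + (z_c − 397 − 31960)×3.21
The z_c×3.21 term appears on both sides and cancels. Collect the known terms of each column as K = Σ(ρt)_known − 3.21 × (depth of known layers): K_A = 0 − 3.21×0 = 0; K_B = 92271.4 − 3.21×(397 + 31960) = −11594.57.
Balance: K_A − x×(3.21 − 2.87) = K_B, so x = (K_A − K_B)/(3.21 − 2.87) = 11594.6/0.34 = 34100 m.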